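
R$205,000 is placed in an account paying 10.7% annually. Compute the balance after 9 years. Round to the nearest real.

R$511,779

FV = PV·(1+i)^n = 205,000 × 2.496483 = 511,778.9854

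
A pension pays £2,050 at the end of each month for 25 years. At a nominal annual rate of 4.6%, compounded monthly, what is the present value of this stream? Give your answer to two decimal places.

£365,078.08

With 12 periods per year: i = 0.00383333, n = 300.
Annuity factor a(300|0.00383333) = 178.086867; PV = 2050 × 178.086867 = 365,078.0771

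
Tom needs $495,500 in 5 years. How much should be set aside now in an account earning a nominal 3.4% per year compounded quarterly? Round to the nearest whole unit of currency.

$418,336

i = 0.034/4 = 0.0085 per quarter; n = 5·4 = 20.
PV = FV·(1+i)^(−n) = 495,500 × 0.844271 = 418,336.3548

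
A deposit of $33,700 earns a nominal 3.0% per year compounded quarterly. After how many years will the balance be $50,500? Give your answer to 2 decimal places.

13.53 years

Periodic rate i = 0.03/4 = 0.0075.
(1+i)^n = 50500/33700 = 1.49852, so n = ln 1.49852 / ln 1.0075 = 54.1321 quarters
= 54.1321/4 years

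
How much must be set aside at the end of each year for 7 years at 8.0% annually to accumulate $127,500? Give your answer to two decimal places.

PMT = 127500 / ( [(1+0.08)^7 − 1] / 0.08 ) = 127500 / 8.922803 = 14,289.2312

$14,289.23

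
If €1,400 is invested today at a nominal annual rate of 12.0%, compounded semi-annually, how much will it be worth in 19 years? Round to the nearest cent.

i = 0.12/2 = 0.06 per half-year; n = 19·2 = 38.
FV = PV·(1+i)^n = 1,400 × 9.154252 = 12,815.9533

€12,815.95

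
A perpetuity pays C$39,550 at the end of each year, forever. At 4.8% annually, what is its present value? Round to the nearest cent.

C$823,958.33

PV = PMT / i = 39550 / 0.048 = 823,958.3333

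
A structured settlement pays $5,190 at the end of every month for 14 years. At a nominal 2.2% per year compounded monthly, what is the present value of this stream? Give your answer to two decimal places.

Periodic rate i = 0.022/12 = 0.00183333; n = 14 × 12 = 168 periods.
Annuity factor a(168|0.00183333) = 144.478590; PV = 5190 × 144.478590 = 749,843.8819

$749,843.88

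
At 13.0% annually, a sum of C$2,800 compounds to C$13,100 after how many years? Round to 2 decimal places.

n = ln(13100/2800) / ln(1+0.13) = ln(4.67857) / 0.122218 = 12.6250 years

12.62 years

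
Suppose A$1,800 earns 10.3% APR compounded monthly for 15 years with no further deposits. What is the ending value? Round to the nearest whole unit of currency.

A$8,383

With 12 periods per year: i = 0.00858333, n = 180.
FV = 1,800 × (1 + 0.00858333)^180 = 8,382.8985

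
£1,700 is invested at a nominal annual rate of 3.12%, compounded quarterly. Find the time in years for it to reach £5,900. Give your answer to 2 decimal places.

40.04 years

Periodic rate i = 0.0312/4 = 0.0078.
n = ln(5900/1700) / ln(1+0.0078) = ln(3.47059) / 0.007770 = 160.1501 quarters
= 160.1501/4 years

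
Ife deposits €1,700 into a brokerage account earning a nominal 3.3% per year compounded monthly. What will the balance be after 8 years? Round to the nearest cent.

i = 0.033/12 = 0.00275 per month; n = 8·12 = 96.
FV = PV·(1+i)^n = 1,700 × 1.301656 = 2,212.8160

€2,212.82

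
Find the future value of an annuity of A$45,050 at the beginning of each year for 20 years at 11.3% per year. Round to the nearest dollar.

A$3,332,128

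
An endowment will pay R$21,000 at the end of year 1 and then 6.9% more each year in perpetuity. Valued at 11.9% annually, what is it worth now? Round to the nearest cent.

PV = PMT / (i − g) = 21000 / (0.119 − 0.069) = 21000 / 0.050000 = 420,000.0000

R$420,000.00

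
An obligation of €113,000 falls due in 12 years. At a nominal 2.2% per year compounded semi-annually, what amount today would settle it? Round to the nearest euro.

Periodic rate i = 0.022/2 = 0.011; n = 12 × 2 = 24 periods.
PV = FV·(1+i)^(−n) = 113,000 × 0.769081 = 86,906.1897

€86,906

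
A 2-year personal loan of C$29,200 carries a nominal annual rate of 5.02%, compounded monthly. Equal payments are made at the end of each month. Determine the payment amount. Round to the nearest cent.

C$1,281.31

With 12 periods per year: i = 0.00418333, n = 24.
Annuity-PV factor = 22.789245; PMT = 29200 / 22.789245 = 1,281.3061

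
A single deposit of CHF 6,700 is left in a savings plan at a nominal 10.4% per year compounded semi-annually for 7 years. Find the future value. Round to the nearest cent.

CHF 13,623.70

i = 0.104/2 = 0.052 per half-year; n = 7·2 = 14.
FV = 6,700 × (1 + 0.052)^14 = 13,623.7028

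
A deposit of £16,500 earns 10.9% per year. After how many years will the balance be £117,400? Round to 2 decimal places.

18.97 years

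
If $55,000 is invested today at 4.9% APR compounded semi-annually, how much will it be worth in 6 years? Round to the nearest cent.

$73,537.06

Periodic rate i = 0.049/2 = 0.0245; n = 6 × 2 = 12 periods.
FV = 55,000 × (1 + 0.0245)^12 = 73,537.0565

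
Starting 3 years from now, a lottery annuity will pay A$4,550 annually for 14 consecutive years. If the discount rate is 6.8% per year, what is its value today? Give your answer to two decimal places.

A$35,308.36

Value one period before first payment (t=2): 4550 × [1 − (1+0.068)^(−14)] / 0.068 = 4550 × 8.851332 = 40,273.5604
PV₀ = 40,273.5604 / (1+0.068)^2 = 40,273.5604 / 1.140624 = 35,308.3578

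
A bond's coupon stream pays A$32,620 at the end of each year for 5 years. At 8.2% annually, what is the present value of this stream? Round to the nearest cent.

PV = PMT · [1 − (1+i)^(−n)] / i = 32620 · 3.971752 = 129,558.5409

A$129,558.54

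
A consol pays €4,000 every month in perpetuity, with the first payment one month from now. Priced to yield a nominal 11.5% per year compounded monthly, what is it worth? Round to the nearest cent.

Periodic rate i = 0.115/12 = 0.00958333.
PV = C/r = 4000/0.00958333 = 417,391.3043

€417,391.30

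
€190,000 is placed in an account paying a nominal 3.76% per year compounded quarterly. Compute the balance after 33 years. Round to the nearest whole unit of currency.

Periodic rate i = 0.0376/4 = 0.0094; n = 33 × 4 = 132 periods.
190,000 × (1+0.0094)^132 = 190,000 × 3.438394 = 653,294.8783

€653,295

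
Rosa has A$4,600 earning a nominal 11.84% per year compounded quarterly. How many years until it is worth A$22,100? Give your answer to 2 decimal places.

13.45 years

Periodic rate i = 0.1184/4 = 0.0296.
(1+i)^n = 22100/4600 = 4.80435, so n = ln 4.80435 / ln 1.0296 = 53.8053 quarters
= 53.8053/4 years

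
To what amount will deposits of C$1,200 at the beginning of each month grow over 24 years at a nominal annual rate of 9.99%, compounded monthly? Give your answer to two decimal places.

With 12 periods per year: i = 0.008325, n = 288.
FV = PMT · [(1+i)^n − 1] / i × (1+i) = 1200 · 1197.653907 = 1,437,184.6888
(Beginning-of-period payments → annuity-due factor ×(1+i).)

C$1,437,184.69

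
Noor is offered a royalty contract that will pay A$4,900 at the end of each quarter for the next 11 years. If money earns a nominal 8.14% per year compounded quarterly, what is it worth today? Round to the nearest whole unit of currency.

With 4 periods per year: i = 0.02035, n = 44.
PV = 4900 × [1 − (1+0.02035)^(−44)] / 0.02035 = 4900 × 28.887851 = 141,550.4720

A$141,550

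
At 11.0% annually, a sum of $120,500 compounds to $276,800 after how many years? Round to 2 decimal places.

n = ln(276800/120500) / ln(1+0.11) = ln(2.29710) / 0.104360 = 7.9690 years

7.97 years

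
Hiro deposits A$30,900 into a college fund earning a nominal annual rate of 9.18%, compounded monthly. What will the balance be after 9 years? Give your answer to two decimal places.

Periodic rate i = 0.0918/12 = 0.00765; n = 9 × 12 = 108 periods.
FV = PV·(1+i)^n = 30,900 × 2.277449 = 70,373.1638

A$70,373.16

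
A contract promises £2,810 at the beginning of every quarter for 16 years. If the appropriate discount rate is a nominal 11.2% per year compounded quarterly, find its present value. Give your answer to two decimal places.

i = 0.112/4 = 0.028 per quarter; n = 16·4 = 64.
PV = 2810 × [1 − (1+0.028)^(−64)] / 0.028 × (1+i) = 2810 × 30.444167 = 85,548.1100
(Beginning-of-period payments → annuity-due factor ×(1+i).)

£85,548.11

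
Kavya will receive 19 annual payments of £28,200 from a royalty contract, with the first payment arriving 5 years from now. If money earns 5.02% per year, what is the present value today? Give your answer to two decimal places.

Value one period before first payment (t=4): 28200 × [1 − (1+0.0502)^(−19)] / 0.0502 = 28200 × 12.065647 = 340,251.2562
Discount back 4 years: 340,251.2562 × (1+0.0502)^(−4) = 340,251.2562 × 0.822076 = 279,712.3755

£279,712.38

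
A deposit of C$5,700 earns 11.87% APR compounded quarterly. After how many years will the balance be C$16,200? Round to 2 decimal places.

8.93 years

Periodic rate i = 0.1187/4 = 0.029675.
n = ln(16200/5700) / ln(1+0.029675) = ln(2.84211) / 0.029243 = 35.7192 quarters
= 35.7192/4 years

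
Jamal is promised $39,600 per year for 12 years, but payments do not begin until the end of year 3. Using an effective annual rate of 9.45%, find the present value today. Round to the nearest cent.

PV at t=2 (ordinary 12-year annuity): 39600 × a(12|0.0945) = 39600 × 7.001219 = 277,248.2865
PV₀ = 277,248.2865 / (1+0.0945)^2 = 277,248.2865 / 1.197930 = 231,439.4236

$231,439.42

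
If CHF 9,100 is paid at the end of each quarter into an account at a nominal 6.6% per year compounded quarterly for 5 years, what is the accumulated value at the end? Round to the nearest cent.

CHF 213,561.78

Periodic rate i = 0.066/4 = 0.0165; n = 5 × 4 = 20 periods.
FV = 9100 × [(1+0.0165)^20 − 1] / 0.0165 = 9100 × 23.468328 = 213,561.7804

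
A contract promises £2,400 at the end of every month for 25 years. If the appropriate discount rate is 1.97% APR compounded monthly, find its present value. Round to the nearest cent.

Periodic rate i = 0.0197/12 = 0.00164167; n = 25 × 12 = 300 periods.
PV = 2400 × [1 − (1+0.00164167)^(−300)] / 0.00164167 = 2400 × 236.745038 = 568,188.0905

£568,188.09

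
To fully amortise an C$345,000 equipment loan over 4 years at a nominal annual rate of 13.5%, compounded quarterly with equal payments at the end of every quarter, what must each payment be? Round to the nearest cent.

C$28,259.14

i = 0.135/4 = 0.03375 per quarter; n = 4·4 = 16.
Annuity-PV factor = 12.208438; PMT = 345000 / 12.208438 = 28,259.1438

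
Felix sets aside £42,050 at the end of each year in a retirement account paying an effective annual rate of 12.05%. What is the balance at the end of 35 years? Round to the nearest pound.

FV = PMT · [(1+i)^n − 1] / i = 42050 · 436.771001 = 18,366,220.5874

£18,366,221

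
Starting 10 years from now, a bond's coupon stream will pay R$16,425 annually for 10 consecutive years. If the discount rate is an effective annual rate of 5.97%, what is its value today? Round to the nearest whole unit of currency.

R$71,839

Value one period before first payment (t=9): 16425 × [1 − (1+0.0597)^(−10)] / 0.0597 = 16425 × 7.370559 = 121,061.4386
Discount back 9 years: 121,061.4386 × (1+0.0597)^(−9) = 121,061.4386 × 0.593408 = 71,838.8582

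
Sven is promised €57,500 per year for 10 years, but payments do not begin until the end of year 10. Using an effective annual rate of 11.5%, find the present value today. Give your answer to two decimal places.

PV at t=9 (ordinary 10-year annuity): 57500 × a(10|0.115) = 57500 × 5.767771 = 331,646.8175
PV₀ = 331,646.8175 / (1+0.115)^9 = 331,646.8175 / 2.663629 = 124,509.3677

€124,509.37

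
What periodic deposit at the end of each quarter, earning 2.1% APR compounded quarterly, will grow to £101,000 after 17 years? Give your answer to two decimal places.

With 4 periods per year: i = 0.00525, n = 68.
PMT = 101000 / ( [(1+0.00525)^68 − 1] / 0.00525 ) = 101000 / 81.467043 = 1,239.7651

£1,239.77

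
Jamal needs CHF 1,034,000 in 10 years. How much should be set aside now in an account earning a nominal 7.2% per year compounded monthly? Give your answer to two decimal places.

With 12 periods per year: i = 0.006, n = 120.
Discount factor = (1+0.006)^(−120) = 0.487801; PV = 1,034,000 × 0.487801 = 504,385.8012

CHF 504,385.80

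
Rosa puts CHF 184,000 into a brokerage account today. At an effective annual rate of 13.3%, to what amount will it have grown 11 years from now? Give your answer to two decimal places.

CHF 726,686.06

FV = 184,000 × (1 + 0.133)^11 = 726,686.0638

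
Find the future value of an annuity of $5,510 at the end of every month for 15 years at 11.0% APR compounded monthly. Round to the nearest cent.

i = 0.11/12 = 0.00916667 per month; n = 15·12 = 180.
FV = 5510 × [(1+0.00916667)^180 − 1] / 0.00916667 = 5510 × 454.689575 = 2,505,339.5573

$2,505,339.56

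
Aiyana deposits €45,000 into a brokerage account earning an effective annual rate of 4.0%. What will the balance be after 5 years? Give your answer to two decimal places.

FV = PV·(1+i)^n = 45,000 × 1.216653 = 54,749.3806

€54,749.38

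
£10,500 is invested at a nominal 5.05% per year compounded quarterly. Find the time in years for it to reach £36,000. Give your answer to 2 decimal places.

24.55 years

Periodic rate i = 0.0505/4 = 0.012625.
(1+i)^n = 36000/10500 = 3.42857, so n = ln 3.42857 / ln 1.01263 = 98.2103 quarters
= 98.2103/4 years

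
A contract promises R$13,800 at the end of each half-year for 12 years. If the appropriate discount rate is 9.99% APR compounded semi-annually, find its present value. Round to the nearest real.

With 2 periods per year: i = 0.04995, n = 24.
Annuity factor a(24|0.04995) = 13.805356; PV = 13800 × 13.805356 = 190,513.9082

R$190,514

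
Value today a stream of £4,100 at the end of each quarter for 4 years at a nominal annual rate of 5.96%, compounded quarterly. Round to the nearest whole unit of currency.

£57,985

i = 0.0596/4 = 0.0149 per quarter; n = 4·4 = 16.
PV = PMT · [1 − (1+i)^(−n)] / i = 4100 · 14.142665 = 57,984.9251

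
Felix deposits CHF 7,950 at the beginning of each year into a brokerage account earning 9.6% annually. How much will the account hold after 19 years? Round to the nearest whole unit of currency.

CHF 427,210

FV = PMT · [(1+i)^n − 1] / i × (1+i) = 7950 · 53.737148 = 427,210.3287
(Beginning-of-period payments → annuity-due factor ×(1+i).)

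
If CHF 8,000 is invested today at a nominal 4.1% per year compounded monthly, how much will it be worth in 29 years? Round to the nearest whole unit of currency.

CHF 26,217

Periodic rate i = 0.041/12 = 0.00341667; n = 29 × 12 = 348 periods.
FV = PV·(1+i)^n = 8,000 × 3.277148 = 26,217.1807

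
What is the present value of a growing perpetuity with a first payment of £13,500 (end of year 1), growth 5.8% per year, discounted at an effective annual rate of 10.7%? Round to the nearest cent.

£275,510.20

PV = D₁/(r − g) = 13500/(0.107 − 0.058) = 275,510.2041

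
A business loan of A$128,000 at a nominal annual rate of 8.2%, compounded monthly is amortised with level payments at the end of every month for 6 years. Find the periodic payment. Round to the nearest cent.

A$2,256.78

With 12 periods per year: i = 0.00683333, n = 72.
PMT = 128000 / ( [1 − (1+0.00683333)^(−72)] / 0.00683333 ) = 128000 / 56.718098 = 2,256.7753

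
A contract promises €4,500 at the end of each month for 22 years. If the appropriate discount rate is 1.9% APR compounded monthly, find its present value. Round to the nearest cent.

€970,351.87

Periodic rate i = 0.019/12 = 0.00158333; n = 22 × 12 = 264 periods.
PV = PMT · [1 − (1+i)^(−n)] / i = 4500 · 215.633749 = 970,351.8696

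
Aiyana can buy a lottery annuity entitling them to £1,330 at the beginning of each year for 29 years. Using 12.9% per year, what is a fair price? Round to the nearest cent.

£11,295.07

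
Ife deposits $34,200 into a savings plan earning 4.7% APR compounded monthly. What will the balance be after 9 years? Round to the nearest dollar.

$52,164

Periodic rate i = 0.047/12 = 0.00391667; n = 9 × 12 = 108 periods.
34,200 × (1+0.00391667)^108 = 34,200 × 1.525274 = 52,164.3560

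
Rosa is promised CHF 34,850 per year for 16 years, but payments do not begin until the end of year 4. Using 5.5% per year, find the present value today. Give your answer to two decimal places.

PV at t=3 (ordinary 16-year annuity): 34850 × a(16|0.055) = 34850 × 10.462162 = 364,606.3468
Discount back 3 years: 364,606.3468 × (1+0.055)^(−3) = 364,606.3468 × 0.851614 = 310,503.7470

CHF 310,503.75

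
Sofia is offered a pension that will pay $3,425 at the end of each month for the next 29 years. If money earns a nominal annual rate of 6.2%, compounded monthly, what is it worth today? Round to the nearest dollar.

i = 0.062/12 = 0.00516667 per month; n = 29·12 = 348.
PV = 3425 × [1 − (1+0.00516667)^(−348)] / 0.00516667 = 3425 × 161.342269 = 552,597.2711

$552,597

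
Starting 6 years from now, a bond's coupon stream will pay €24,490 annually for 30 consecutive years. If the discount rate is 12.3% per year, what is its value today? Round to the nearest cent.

€108,042.97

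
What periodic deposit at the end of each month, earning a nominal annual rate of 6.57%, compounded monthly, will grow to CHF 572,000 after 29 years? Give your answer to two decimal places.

CHF 550.72

Periodic rate i = 0.0657/12 = 0.005475; n = 29 × 12 = 348 periods.
FV-annuity factor = 1038.645565; PMT = 572000 / 1038.645565 = 550.7172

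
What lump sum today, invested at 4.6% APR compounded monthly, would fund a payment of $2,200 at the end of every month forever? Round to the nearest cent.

Periodic rate i = 0.046/12 = 0.00383333.
PV = PMT / i = 2200 / 0.00383333 = 573,913.0435

$573,913.04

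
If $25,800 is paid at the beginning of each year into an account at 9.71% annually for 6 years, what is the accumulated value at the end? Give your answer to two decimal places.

FV = PMT · [(1+i)^n − 1] / i × (1+i) = 25800 · 8.403065 = 216,799.0732
(Beginning-of-period payments → annuity-due factor ×(1+i).)

$216,799.07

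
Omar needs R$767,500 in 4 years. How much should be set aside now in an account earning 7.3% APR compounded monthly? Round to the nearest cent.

R$573,652.07

With 12 periods per year: i = 0.00608333, n = 48.
PV = FV·(1+i)^(−n) = 767,500 × 0.747429 = 573,652.0687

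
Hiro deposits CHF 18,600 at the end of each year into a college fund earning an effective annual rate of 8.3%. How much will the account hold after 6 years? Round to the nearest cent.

CHF 137,484.61

FV = 18600 × [(1+0.083)^6 − 1] / 0.083 = 18600 × 7.391645 = 137,484.6062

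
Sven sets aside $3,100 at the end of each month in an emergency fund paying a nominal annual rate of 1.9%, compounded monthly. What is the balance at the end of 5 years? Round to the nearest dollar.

$194,960

i = 0.019/12 = 0.00158333 per month; n = 5·12 = 60.
FV = 3100 × [(1+0.00158333)^60 − 1] / 0.00158333 = 3100 × 62.890258 = 194,959.8000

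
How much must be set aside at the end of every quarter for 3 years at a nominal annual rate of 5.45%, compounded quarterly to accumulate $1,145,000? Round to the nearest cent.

$88,475.94

i = 0.0545/4 = 0.013625 per quarter; n = 3·4 = 12.
PMT = 1.145e+06 / ( [(1+0.013625)^12 − 1] / 0.013625 ) = 1.145e+06 / 12.941371 = 88,475.9448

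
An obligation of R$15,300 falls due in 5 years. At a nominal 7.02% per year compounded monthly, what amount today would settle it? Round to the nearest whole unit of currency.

i = 0.0702/12 = 0.00585 per month; n = 5·12 = 60.
Discount factor = (1+0.00585)^(−60) = 0.704704; PV = 15,300 × 0.704704 = 10,781.9724

R$10,782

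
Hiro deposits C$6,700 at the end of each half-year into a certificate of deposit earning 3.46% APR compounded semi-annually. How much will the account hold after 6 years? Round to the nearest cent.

i = 0.0346/2 = 0.0173 per half-year; n = 6·2 = 12.
FV = 6700 × [(1+0.0173)^12 − 1] / 0.0173 = 6700 × 13.210279 = 88,508.8704

C$88,508.87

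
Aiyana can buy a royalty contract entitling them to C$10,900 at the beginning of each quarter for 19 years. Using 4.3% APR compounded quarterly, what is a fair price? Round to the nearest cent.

C$570,141.10

i = 0.043/4 = 0.01075 per quarter; n = 19·4 = 76.
PV = 10900 × [1 − (1+0.01075)^(−76)] / 0.01075 × (1+i) = 10900 × 52.306523 = 570,141.1034
Payments are at the start of each period, so multiply by (1+i).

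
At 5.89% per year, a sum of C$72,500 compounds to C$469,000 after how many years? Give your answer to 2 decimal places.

n = ln(469000/72500) / ln(1+0.0589) = ln(6.46897) / 0.057231 = 32.6227 years

32.62 years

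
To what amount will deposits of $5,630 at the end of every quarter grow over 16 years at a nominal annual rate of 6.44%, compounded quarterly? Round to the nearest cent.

$622,196.74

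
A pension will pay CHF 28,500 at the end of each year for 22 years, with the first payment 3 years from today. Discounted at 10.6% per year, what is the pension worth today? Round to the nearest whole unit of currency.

CHF 195,844

Value one period before first payment (t=2): 28500 × [1 − (1+0.106)^(−22)] / 0.106 = 28500 × 8.405753 = 239,563.9720
Discount back 2 years: 239,563.9720 × (1+0.106)^(−2) = 239,563.9720 × 0.817504 = 195,844.4422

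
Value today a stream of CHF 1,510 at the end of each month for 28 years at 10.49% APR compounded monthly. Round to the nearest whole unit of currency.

i = 0.1049/12 = 0.00874167 per month; n = 28·12 = 336.
PV = 1510 × [1 − (1+0.00874167)^(−336)] / 0.00874167 = 1510 × 108.252246 = 163,460.8913

CHF 163,461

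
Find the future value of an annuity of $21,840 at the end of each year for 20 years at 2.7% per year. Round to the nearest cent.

FV = 21840 × [(1+0.027)^20 − 1] / 0.027 = 21840 × 26.065251 = 569,265.0853

$569,265.09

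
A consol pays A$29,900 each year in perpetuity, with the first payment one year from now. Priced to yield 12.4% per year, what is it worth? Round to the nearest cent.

PV = C/r = 29900/0.124 = 241,129.0323

A$241,129.03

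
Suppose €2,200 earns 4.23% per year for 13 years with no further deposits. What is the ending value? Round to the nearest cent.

2,200 × (1+0.0423)^13 = 2,200 × 1.713585 = 3,769.8865

€3,769.89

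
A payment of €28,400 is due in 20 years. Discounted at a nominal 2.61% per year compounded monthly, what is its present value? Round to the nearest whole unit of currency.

€16,860

Periodic rate i = 0.0261/12 = 0.002175; n = 20 × 12 = 240 periods.
PV = 28,400 / (1 + 0.002175)^240 = 28,400 / 1.684440 = 16,860.2031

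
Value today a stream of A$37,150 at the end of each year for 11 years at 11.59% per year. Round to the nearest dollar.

A$224,595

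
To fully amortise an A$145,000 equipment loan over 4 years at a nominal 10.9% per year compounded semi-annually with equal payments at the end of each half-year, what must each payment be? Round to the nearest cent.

Periodic rate i = 0.109/2 = 0.0545; n = 4 × 2 = 8 periods.
PMT = 145000 / ( [1 − (1+0.0545)^(−8)] / 0.0545 ) = 145000 / 6.347254 = 22,844.5251

A$22,844.53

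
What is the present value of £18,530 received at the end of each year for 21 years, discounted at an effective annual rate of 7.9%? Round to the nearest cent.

£187,045.54

PV = PMT · [1 − (1+i)^(−n)] / i = 18530 · 10.094201 = 187,045.5443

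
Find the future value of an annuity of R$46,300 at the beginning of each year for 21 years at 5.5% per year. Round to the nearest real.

FV = 46300 × [(1+0.055)^21 − 1] / 0.055 × (1+i) = 46300 × 39.864310 = 1,845,717.5370
(Beginning-of-period payments → annuity-due factor ×(1+i).)

R$1,845,718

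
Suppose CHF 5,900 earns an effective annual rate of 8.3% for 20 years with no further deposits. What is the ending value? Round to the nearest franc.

5,900 × (1+0.083)^20 = 5,900 × 4.926848 = 29,068.4011

CHF 29,068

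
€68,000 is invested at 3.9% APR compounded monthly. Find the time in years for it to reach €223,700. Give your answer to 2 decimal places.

Periodic rate i = 0.039/12 = 0.00325.
(1+i)^n = 223700/68000 = 3.28971, so n = ln 3.28971 / ln 1.00325 = 366.9945 months
= 366.9945/12 years

30.58 years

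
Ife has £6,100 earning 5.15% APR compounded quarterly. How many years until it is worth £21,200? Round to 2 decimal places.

Periodic rate i = 0.0515/4 = 0.012875.
(1+i)^n = 21200/6100 = 3.47541, so n = ln 3.47541 / ln 1.01287 = 97.3759 quarters
= 97.3759/4 years

24.34 years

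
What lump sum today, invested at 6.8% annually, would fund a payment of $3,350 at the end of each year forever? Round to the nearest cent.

PV = C/r = 3350/0.068 = 49,264.7059

$49,264.71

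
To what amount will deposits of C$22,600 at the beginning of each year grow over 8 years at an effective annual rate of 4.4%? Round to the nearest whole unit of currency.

C$220,527

FV = 22600 × [(1+0.044)^8 − 1] / 0.044 × (1+i) = 22600 × 9.757844 = 220,527.2645
(Beginning-of-period payments → annuity-due factor ×(1+i).)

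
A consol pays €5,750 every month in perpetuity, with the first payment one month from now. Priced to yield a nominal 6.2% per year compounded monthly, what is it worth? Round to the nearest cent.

Periodic rate i = 0.062/12 = 0.00516667.
PV = C/r = 5750/0.00516667 = 1,112,903.2258

€1,112,903.23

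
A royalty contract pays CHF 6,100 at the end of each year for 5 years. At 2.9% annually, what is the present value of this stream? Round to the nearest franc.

Annuity factor a(5|0.029) = 4.592813; PV = 6100 × 4.592813 = 28,016.1579

CHF 28,016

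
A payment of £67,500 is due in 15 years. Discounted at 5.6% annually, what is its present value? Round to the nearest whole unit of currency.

£29,809

PV = FV·(1+i)^(−n) = 67,500 × 0.441612 = 29,808.8348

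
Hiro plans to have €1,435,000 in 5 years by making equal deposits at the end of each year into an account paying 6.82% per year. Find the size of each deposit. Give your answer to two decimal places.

€250,431.05

PMT = 1.435e+06 / ( [(1+0.0682)^5 − 1] / 0.0682 ) = 1.435e+06 / 5.730120 = 250,431.0509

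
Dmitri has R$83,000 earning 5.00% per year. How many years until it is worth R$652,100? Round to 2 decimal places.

42.25 years

(1+i)^n = 652100/83000 = 7.85663, so n = ln 7.85663 / ln 1.05 = 42.2494 years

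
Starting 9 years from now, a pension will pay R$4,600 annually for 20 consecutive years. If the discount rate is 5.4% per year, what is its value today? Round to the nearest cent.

R$36,393.66

PV at t=8 (ordinary 20-year annuity): 4600 × a(20|0.054) = 4600 × 12.050161 = 55,430.7402
Discount back 8 years: 55,430.7402 × (1+0.054)^(−8) = 55,430.7402 × 0.656561 = 36,393.6648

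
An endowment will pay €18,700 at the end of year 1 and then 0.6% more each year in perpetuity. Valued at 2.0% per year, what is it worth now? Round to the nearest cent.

€1,335,714.29

PV = PMT / (i − g) = 18700 / (0.02 − 0.006) = 18700 / 0.014000 = 1,335,714.2857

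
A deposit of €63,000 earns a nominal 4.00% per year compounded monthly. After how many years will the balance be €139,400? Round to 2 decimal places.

Periodic rate i = 0.04/12 = 0.00333333.
(1+i)^n = 139400/63000 = 2.21270, so n = ln 2.21270 / ln 1.00333 = 238.6607 months
= 238.6607/12 years

19.89 years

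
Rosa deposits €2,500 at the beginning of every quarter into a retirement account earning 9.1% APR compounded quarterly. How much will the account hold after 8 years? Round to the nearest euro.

€118,471

Periodic rate i = 0.091/4 = 0.02275; n = 8 × 4 = 32 periods.
FV = 2500 × [(1+0.02275)^32 − 1] / 0.02275 × (1+i) = 2500 × 47.388599 = 118,471.4987
Payments are at the start of each period, so multiply by (1+i).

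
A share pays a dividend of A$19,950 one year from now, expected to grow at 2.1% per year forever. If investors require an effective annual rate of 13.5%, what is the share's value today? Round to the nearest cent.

A$175,000.00

PV = PMT / (i − g) = 19950 / (0.135 − 0.021) = 19950 / 0.114000 = 175,000.0000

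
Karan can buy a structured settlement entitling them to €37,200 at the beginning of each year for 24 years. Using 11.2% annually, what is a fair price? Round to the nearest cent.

€340,441.73

PV = 37200 × [1 − (1+0.112)^(−24)] / 0.112 × (1+i) = 37200 × 9.151659 = 340,441.7280
(annuity-due: payments at period start, so ×(1+i).)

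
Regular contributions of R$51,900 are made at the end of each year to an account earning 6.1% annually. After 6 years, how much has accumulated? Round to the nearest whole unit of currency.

R$362,932

FV = 51900 × [(1+0.061)^6 − 1] / 0.061 = 51900 × 6.992909 = 362,931.9581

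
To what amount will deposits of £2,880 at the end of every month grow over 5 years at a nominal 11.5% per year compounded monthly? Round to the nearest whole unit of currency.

With 12 periods per year: i = 0.00958333, n = 60.
FV = PMT · [(1+i)^n − 1] / i = 2880 · 80.584891 = 232,084.4870

£232,084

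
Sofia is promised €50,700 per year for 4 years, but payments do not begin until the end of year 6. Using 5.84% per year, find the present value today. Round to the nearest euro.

Value one period before first payment (t=5): 50700 × [1 − (1+0.0584)^(−4)] / 0.0584 = 50700 × 3.477839 = 176,326.4245
Discount back 5 years: 176,326.4245 × (1+0.0584)^(−5) = 176,326.4245 × 0.752923 = 132,760.3061

€132,760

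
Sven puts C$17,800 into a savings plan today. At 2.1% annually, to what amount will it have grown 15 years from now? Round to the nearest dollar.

C$24,311

FV = 17,800 × (1 + 0.021)^15 = 24,311.1853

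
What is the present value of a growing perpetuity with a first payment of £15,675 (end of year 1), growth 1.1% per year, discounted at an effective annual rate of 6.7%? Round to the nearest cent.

PV = D₁/(r − g) = 15675/(0.067 − 0.011) = 279,910.7143

£279,910.71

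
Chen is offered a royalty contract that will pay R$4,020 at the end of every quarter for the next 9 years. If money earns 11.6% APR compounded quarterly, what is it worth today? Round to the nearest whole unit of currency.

R$89,090

Periodic rate i = 0.116/4 = 0.029; n = 9 × 4 = 36 periods.
Annuity factor a(36|0.029) = 22.161686; PV = 4020 × 22.161686 = 89,089.9785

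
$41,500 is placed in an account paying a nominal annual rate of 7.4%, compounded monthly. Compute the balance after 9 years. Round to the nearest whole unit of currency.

Periodic rate i = 0.074/12 = 0.00616667; n = 9 × 12 = 108 periods.
FV = 41,500 × (1 + 0.00616667)^108 = 80,612.0652

$80,612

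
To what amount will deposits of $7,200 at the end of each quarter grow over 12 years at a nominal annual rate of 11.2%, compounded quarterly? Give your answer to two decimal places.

i = 0.112/4 = 0.028 per quarter; n = 12·4 = 48.
FV = PMT · [(1+i)^n − 1] / i = 7200 · 98.720442 = 710,787.1833

$710,787.18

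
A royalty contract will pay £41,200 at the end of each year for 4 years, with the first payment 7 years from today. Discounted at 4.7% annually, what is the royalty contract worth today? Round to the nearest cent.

Value one period before first payment (t=6): 41200 × [1 − (1+0.047)^(−4)] / 0.047 = 41200 × 3.570801 = 147,117.0180
Discount back 6 years: 147,117.0180 × (1+0.047)^(−6) = 147,117.0180 × 0.759137 = 111,681.9076

£111,681.91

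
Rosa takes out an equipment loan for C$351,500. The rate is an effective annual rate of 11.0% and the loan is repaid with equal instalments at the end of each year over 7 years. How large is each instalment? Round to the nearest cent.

C$74,593.67

Annuity-PV factor = 4.712196; PMT = 351500 / 4.712196 = 74,593.6672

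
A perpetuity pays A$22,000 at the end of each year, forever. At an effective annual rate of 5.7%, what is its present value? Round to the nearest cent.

PV = C/r = 22000/0.057 = 385,964.9123

A$385,964.91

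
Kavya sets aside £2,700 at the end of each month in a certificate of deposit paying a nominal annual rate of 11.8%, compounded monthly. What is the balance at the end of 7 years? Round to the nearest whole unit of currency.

£350,076

i = 0.118/12 = 0.00983333 per month; n = 7·12 = 84.
FV = 2700 × [(1+0.00983333)^84 − 1] / 0.00983333 = 2700 × 129.657595 = 350,075.5067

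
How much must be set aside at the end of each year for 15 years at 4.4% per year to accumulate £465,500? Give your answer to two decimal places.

£22,565.01

FV-annuity factor = 20.629286; PMT = 465500 / 20.629286 = 22,565.0079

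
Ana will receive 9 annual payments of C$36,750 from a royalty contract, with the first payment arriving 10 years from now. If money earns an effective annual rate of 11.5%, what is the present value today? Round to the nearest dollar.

PV at t=9 (ordinary 9-year annuity): 36750 × a(9|0.115) = 36750 × 5.431064 = 199,591.6158
Discount back 9 years: 199,591.6158 × (1+0.115)^(−9) = 199,591.6158 × 0.375428 = 74,932.2007

C$74,932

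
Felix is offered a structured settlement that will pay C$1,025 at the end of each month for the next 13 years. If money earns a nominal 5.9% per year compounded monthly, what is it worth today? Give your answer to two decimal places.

C$111,475.98

i = 0.059/12 = 0.00491667 per month; n = 13·12 = 156.
PV = 1025 × [1 − (1+0.00491667)^(−156)] / 0.00491667 = 1025 × 108.757056 = 111,475.9825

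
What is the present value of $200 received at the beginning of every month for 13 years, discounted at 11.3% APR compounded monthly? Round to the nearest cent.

$16,470.62

Periodic rate i = 0.113/12 = 0.00941667; n = 13 × 12 = 156 periods.
Annuity factor a(156|0.00941667) × (1+i) = 82.353078; PV = 200 × 82.353078 = 16,470.6157
Payments are at the start of each period, so multiply by (1+i).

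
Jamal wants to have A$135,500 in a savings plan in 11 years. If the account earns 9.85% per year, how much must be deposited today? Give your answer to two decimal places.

A$48,210.17

PV = FV·(1+i)^(−n) = 135,500 × 0.355795 = 48,210.1654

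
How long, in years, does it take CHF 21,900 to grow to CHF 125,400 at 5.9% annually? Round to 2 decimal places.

30.44 years

n = ln(125400/21900) / ln(1+0.059) = ln(5.72603) / 0.057325 = 30.4408 years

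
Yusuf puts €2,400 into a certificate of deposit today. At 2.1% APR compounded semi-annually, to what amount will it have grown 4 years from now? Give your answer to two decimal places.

€2,609.17

i = 0.021/2 = 0.0105 per half-year; n = 4·2 = 8.
FV = 2,400 × (1 + 0.0105)^8 = 2,609.1664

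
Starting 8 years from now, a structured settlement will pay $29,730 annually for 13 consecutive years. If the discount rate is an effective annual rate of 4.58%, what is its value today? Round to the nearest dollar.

Value one period before first payment (t=7): 29730 × [1 − (1+0.0458)^(−13)] / 0.0458 = 29730 × 9.635679 = 286,468.7364
PV₀ = 286,468.7364 / (1+0.0458)^7 = 286,468.7364 / 1.368171 = 209,380.7591

$209,381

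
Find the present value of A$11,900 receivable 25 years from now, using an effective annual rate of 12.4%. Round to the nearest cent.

Discount factor = (1+0.124)^(−25) = 0.053807; PV = 11,900 × 0.053807 = 640.3084

A$640.31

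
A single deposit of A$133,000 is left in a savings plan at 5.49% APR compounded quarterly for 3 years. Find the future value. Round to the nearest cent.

i = 0.0549/4 = 0.013725 per quarter; n = 3·4 = 12.
FV = 133,000 × (1 + 0.013725)^12 = 156,636.7000

A$156,636.70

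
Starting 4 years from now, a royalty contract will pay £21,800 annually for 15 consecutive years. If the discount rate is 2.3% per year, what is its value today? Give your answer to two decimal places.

£255,864.30

Value one period before first payment (t=3): 21800 × [1 − (1+0.023)^(−15)] / 0.023 = 21800 × 12.565510 = 273,928.1111
PV₀ = 273,928.1111 / (1+0.023)^3 = 273,928.1111 / 1.070599 = 255,864.3044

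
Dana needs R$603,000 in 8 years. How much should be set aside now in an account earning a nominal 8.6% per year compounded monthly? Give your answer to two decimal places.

R$303,800.37

With 12 periods per year: i = 0.00716667, n = 96.
PV = 603,000 / (1 + 0.00716667)^96 = 603,000 / 1.984856 = 303,800.3719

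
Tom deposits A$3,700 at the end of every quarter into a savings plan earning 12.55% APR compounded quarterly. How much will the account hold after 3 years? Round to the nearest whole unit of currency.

Periodic rate i = 0.1255/4 = 0.031375; n = 3 × 4 = 12 periods.
FV = 3700 × [(1+0.031375)^12 − 1] / 0.031375 = 3700 × 14.303400 = 52,922.5817

A$52,923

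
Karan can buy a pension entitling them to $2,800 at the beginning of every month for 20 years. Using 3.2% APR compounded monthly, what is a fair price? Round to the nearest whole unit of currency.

i = 0.032/12 = 0.00266667 per month; n = 20·12 = 240.
PV = 2800 × [1 − (1+0.00266667)^(−240)] / 0.00266667 × (1+i) = 2800 × 177.569093 = 497,193.4611
(Beginning-of-period payments → annuity-due factor ×(1+i).)

$497,193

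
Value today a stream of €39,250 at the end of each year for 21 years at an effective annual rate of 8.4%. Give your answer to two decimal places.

€381,371.34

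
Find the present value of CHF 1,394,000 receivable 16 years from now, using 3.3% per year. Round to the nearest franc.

PV = FV·(1+i)^(−n) = 1,394,000 × 0.594833 = 829,196.8230

CHF 829,197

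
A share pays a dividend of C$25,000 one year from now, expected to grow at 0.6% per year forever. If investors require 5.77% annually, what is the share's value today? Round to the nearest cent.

C$483,558.99

PV = D₁/(r − g) = 25000/(0.0577 − 0.006) = 483,558.9942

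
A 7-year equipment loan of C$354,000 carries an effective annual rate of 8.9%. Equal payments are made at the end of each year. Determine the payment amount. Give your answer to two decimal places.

C$70,100.61

Annuity-PV factor = 5.049885; PMT = 354000 / 5.049885 = 70,100.6065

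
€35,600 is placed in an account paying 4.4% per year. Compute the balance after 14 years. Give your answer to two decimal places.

€65,051.45

FV = 35,600 × (1 + 0.044)^14 = 65,051.4497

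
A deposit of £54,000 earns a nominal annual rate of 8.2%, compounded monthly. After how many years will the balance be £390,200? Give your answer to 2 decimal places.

24.20 years

Periodic rate i = 0.082/12 = 0.00683333.
(1+i)^n = 390200/54000 = 7.22593, so n = ln 7.22593 / ln 1.00683 = 290.4036 months
= 290.4036/12 years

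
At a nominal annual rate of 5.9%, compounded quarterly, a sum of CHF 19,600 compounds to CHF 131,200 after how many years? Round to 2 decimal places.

32.46 years

Periodic rate i = 0.059/4 = 0.01475.
n = ln(131200/19600) / ln(1+0.01475) = ln(6.69388) / 0.014642 = 129.8427 quarters
= 129.8427/4 years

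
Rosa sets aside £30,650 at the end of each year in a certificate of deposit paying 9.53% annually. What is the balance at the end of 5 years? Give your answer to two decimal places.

£185,378.28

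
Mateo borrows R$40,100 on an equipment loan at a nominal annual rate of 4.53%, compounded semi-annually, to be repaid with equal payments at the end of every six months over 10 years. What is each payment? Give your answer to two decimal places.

R$2,515.55

Periodic rate i = 0.0453/2 = 0.02265; n = 10 × 2 = 20 periods.
PMT = 40100 / ( [1 − (1+0.02265)^(−20)] / 0.02265 ) = 40100 / 15.940873 = 2,515.5460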